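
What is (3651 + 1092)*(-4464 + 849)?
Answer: -17145945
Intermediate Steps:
(3651 + 1092)*(-4464 + 849) = 4743*(-3615) = -17145945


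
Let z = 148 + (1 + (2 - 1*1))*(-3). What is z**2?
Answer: 20164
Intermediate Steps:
z = 142 (z = 148 + (1 + (2 - 1))*(-3) = 148 + (1 + 1)*(-3) = 148 + 2*(-3) = 148 - 6 = 142)
z**2 = 142**2 = 20164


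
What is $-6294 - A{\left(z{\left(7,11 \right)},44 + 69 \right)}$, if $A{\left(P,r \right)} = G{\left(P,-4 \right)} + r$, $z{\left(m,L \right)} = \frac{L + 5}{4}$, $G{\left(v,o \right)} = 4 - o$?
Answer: $-6415$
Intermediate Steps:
$z{\left(m,L \right)} = \frac{5}{4} + \frac{L}{4}$ ($z{\left(m,L \right)} = \left(5 + L\right) \frac{1}{4} = \frac{5}{4} + \frac{L}{4}$)
$A{\left(P,r \right)} = 8 + r$ ($A{\left(P,r \right)} = \left(4 - -4\right) + r = \left(4 + 4\right) + r = 8 + r$)
$-6294 - A{\left(z{\left(7,11 \right)},44 + 69 \right)} = -6294 - \left(8 + \left(44 + 69\right)\right) = -6294 - \left(8 + 113\right) = -6294 - 121 = -6415$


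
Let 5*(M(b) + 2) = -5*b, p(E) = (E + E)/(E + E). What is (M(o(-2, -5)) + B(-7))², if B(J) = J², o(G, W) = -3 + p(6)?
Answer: 2401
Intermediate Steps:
p(E) = 1 (p(E) = (2*E)/((2*E)) = (2*E)*(1/(2*E)) = 1)
o(G, W) = -2 (o(G, W) = -3 + 1 = -2)
M(b) = -2 - b (M(b) = -2 + (-5*b)/5 = -2 - b)
(M(o(-2, -5)) + B(-7))² = ((-2 - 1*(-2)) + (-7)²)² = ((-2 + 2) + 49)² = (0 + 49)² = 49² = 2401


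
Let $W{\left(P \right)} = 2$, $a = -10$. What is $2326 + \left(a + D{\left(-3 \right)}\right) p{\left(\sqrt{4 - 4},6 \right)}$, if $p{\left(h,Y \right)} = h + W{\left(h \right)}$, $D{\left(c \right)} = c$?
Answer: $2300$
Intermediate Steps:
$p{\left(h,Y \right)} = 2 + h$ ($p{\left(h,Y \right)} = h + 2 = 2 + h$)
$2326 + \left(a + D{\left(-3 \right)}\right) p{\left(\sqrt{4 - 4},6 \right)} = 2326 + \left(-10 - 3\right) \left(2 + \sqrt{4 - 4}\right) = 2326 - 13 \left(2 + \sqrt{0}\right) = 2326 - 13 \left(2 + 0\right) = 2326 - 26 = 2300$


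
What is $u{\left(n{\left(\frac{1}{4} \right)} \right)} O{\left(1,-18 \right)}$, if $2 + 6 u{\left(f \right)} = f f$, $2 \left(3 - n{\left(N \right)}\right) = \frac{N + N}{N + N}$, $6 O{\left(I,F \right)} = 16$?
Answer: $\frac{17}{9} \approx 1.8889$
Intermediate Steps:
$O{\left(I,F \right)} = \frac{8}{3}$ ($O{\left(I,F \right)} = \frac{1}{6} \cdot 16 = \frac{8}{3}$)
$n{\left(N \right)} = \frac{5}{2}$ ($n{\left(N \right)} = 3 - \frac{\left(N + N\right) \frac{1}{N + N}}{2} = 3 - \frac{2 N \frac{1}{2 N}}{2} = 3 - \frac{1}{2} = \frac{5}{2}$)
$u{\left(f \right)} = - \frac{1}{3} + \frac{f^{2}}{6}$ ($u{\left(f \right)} = - \frac{1}{3} + \frac{f f}{6} = - \frac{1}{3} + \frac{f^{2}}{6}$)
$u{\left(n{\left(\frac{1}{4} \right)} \right)} O{\left(1,-18 \right)} = \left(- \frac{1}{3} + \frac{\left(\frac{5}{2}\right)^{2}}{6}\right) \frac{8}{3} = \left(- \frac{1}{3} + \frac{1}{6} \cdot \frac{25}{4}\right) \frac{8}{3} = \left(- \frac{1}{3} + \frac{25}{24}\right) \frac{8}{3} = \frac{17}{24} \cdot \frac{8}{3} = \frac{17}{9}$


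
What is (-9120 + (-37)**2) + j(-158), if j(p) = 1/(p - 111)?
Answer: -2085020/269 ≈ -7751.0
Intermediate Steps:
j(p) = 1/(-111 + p)
(-9120 + (-37)**2) + j(-158) = (-9120 + (-37)**2) + 1/(-111 - 158) = (-9120 + 1369) + 1/(-269) = -7751 - 1/269 = -2085020/269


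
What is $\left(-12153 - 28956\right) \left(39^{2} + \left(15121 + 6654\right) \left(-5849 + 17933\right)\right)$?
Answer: $-10817036698689$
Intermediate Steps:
$\left(-12153 - 28956\right) \left(39^{2} + \left(15121 + 6654\right) \left(-5849 + 17933\right)\right) = - 41109 \left(1521 + 21775 \cdot 12084\right) = - 41109 \left(1521 + 263129100\right) = \left(-41109\right) 263130621 = -10817036698689$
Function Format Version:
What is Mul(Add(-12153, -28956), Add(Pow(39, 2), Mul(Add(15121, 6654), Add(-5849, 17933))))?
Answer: -10817036698689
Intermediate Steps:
Mul(Add(-12153, -28956), Add(Pow(39, 2), Mul(Add(15121, 6654), Add(-5849, 17933)))) = Mul(-41109, Add(1521, Mul(21775, 12084))) = Mul(-41109, Add(1521, 263129100)) = Mul(-41109, 263130621) = -10817036698689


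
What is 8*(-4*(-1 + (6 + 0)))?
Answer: -160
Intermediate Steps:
8*(-4*(-1 + (6 + 0))) = 8*(-4*(-1 + 6)) = 8*(-4*5) = 8*(-20) = -160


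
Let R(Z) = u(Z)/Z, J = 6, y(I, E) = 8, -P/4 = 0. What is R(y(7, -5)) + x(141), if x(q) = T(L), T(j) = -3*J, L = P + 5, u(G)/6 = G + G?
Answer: -6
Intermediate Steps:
u(G) = 12*G (u(G) = 6*(G + G) = 6*(2*G) = 12*G)
P = 0 (P = -4*0 = 0)
L = 5 (L = 0 + 5 = 5)
T(j) = -18 (T(j) = -3*6 = -18)
x(q) = -18
R(Z) = 12 (R(Z) = (12*Z)/Z = 12)
R(y(7, -5)) + x(141) = 12 - 18 = -6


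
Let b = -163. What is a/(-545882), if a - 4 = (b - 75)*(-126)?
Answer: -652/11867 ≈ -0.054942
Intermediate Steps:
a = 29992 (a = 4 + (-163 - 75)*(-126) = 4 - 238*(-126) = 4 + 29988 = 29992)
a/(-545882) = 29992/(-545882) = 29992*(-1/545882) = -652/11867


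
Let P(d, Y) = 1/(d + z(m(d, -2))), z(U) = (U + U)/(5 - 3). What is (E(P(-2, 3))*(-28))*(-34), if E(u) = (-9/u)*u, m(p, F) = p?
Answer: -8568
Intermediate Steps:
z(U) = U (z(U) = (2*U)/2 = (2*U)*(1/2) = U)
P(d, Y) = 1/(2*d) (P(d, Y) = 1/(d + d) = 1/(2*d))
E(u) = -9
(E(P(-2, 3))*(-28))*(-34) = -9*(-28)*(-34) = 252*(-34) = -8568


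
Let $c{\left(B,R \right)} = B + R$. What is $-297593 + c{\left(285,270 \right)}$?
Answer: $-297038$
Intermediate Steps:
$-297593 + c{\left(285,270 \right)} = -297593 + \left(285 + 270\right) = -297593 + 555 = -297038$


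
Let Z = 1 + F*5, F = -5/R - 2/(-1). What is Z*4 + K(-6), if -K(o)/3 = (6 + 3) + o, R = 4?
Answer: 10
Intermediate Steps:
F = ¾ (F = -5/4 - 2/(-1) = -5*¼ - 2*(-1) = -5/4 + 2 = ¾ ≈ 0.75000)
Z = 19/4 (Z = 1 + (¾)*5 = 1 + 15/4 = 19/4 ≈ 4.7500)
K(o) = -27 - 3*o (K(o) = -3*((6 + 3) + o) = -3*(9 + o) = -27 - 3*o)
Z*4 + K(-6) = (19/4)*4 + (-27 - 3*(-6)) = 19 + (-27 + 18) = 19 - 9 = 10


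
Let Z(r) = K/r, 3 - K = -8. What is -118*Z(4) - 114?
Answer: -877/2 ≈ -438.50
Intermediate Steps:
K = 11 (K = 3 - 1*(-8) = 3 + 8 = 11)
Z(r) = 11/r
-118*Z(4) - 114 = -1298/4 - 114 = -118*11/4 - 114 = -649/2 - 114 = -877/2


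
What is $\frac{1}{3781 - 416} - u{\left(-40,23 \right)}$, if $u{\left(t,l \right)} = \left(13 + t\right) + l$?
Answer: $\frac{13461}{3365} \approx 4.0003$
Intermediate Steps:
$u{\left(t,l \right)} = 13 + l + t$
$\frac{1}{3781 - 416} - u{\left(-40,23 \right)} = \frac{1}{3781 - 416} - \left(13 + 23 - 40\right) = \frac{1}{3365} - -4 = \frac{1}{3365} + 4 = \frac{13461}{3365}$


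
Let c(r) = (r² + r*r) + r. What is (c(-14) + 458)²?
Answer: 698896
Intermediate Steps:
c(r) = r + 2*r² (c(r) = (r² + r²) + r = 2*r² + r = r + 2*r²)
(c(-14) + 458)² = (-14*(1 + 2*(-14)) + 458)² = (-14*(1 - 28) + 458)² = (-14*(-27) + 458)² = (378 + 458)² = 836² = 698896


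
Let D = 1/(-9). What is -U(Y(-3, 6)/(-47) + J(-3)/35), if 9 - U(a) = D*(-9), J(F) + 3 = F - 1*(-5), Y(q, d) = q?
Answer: -8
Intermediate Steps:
J(F) = 2 + F (J(F) = -3 + (F - 1*(-5)) = -3 + (F + 5) = -3 + (5 + F) = 2 + F)
D = -1/9 (D = 1*(-1/9) = -1/9 ≈ -0.11111)
U(a) = 8 (U(a) = 9 - (-1)*(-9)/9 = 9 - 1*1 = 9 - 1 = 8)
-U(Y(-3, 6)/(-47) + J(-3)/35) = -1*8 = -8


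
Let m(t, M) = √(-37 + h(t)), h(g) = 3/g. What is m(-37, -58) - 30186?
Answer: -30186 + 14*I*√259/37 ≈ -30186.0 + 6.0894*I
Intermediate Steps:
m(t, M) = √(-37 + 3/t)
m(-37, -58) - 30186 = √(-37 + 3/(-37)) - 30186 = √(-37 + 3*(-1/37)) - 30186 = √(-37 - 3/37) - 30186 = √(-1372/37) - 30186 = 14*I*√259/37 - 30186 = -30186 + 14*I*√259/37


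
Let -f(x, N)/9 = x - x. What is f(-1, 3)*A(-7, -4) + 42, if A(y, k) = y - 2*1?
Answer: 42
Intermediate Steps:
A(y, k) = -2 + y (A(y, k) = y - 2 = -2 + y)
f(x, N) = 0 (f(x, N) = -9*(x - x) = -9*0 = 0)
f(-1, 3)*A(-7, -4) + 42 = 0*(-2 - 7) + 42 = 0*(-9) + 42 = 0 + 42 = 42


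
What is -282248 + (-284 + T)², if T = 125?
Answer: -256967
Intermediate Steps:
-282248 + (-284 + T)² = -282248 + (-284 + 125)² = -282248 + (-159)² = -282248 + 25281 = -256967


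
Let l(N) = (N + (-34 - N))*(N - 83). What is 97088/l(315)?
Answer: -6068/493 ≈ -12.308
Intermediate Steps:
l(N) = 2822 - 34*N (l(N) = -34*(-83 + N) = 2822 - 34*N)
97088/l(315) = 97088/(2822 - 34*315) = 97088/(2822 - 10710) = 97088/(-7888) = 97088*(-1/7888) = -6068/493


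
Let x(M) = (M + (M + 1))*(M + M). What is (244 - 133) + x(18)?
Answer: 1443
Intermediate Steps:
x(M) = 2*M*(1 + 2*M) (x(M) = (M + (1 + M))*(2*M) = (1 + 2*M)*(2*M) = 2*M*(1 + 2*M))
(244 - 133) + x(18) = (244 - 133) + 2*18*(1 + 2*18) = 111 + 2*18*(1 + 36) = 111 + 2*18*37 = 111 + 1332 = 1443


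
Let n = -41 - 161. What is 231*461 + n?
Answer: 106289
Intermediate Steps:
n = -202
231*461 + n = 231*461 - 202 = 106491 - 202 = 106289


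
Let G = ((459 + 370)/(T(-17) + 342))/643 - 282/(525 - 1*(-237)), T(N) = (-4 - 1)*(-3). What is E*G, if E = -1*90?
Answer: 320508420/9717659 ≈ 32.982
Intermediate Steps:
T(N) = 15 (T(N) = -5*(-3) = 15)
E = -90
G = -10683614/29152977 (G = ((459 + 370)/(15 + 342))/643 - 282/(525 - 1*(-237)) = (829/357)*(1/643) - 282/(525 + 237) = (829*(1/357))*(1/643) - 282/762 = (829/357)*(1/643) - 282*1/762 = 829/229551 - 47/127 = -10683614/29152977 ≈ -0.36647)
E*G = -90*(-10683614/29152977) = 320508420/9717659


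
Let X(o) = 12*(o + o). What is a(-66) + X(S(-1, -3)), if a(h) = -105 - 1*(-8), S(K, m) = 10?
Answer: 143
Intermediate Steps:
a(h) = -97 (a(h) = -105 + 8 = -97)
X(o) = 24*o (X(o) = 12*(2*o) = 24*o)
a(-66) + X(S(-1, -3)) = -97 + 24*10 = -97 + 240 = 143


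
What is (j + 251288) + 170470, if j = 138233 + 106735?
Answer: 666726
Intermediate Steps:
j = 244968
(j + 251288) + 170470 = (244968 + 251288) + 170470 = 496256 + 170470 = 666726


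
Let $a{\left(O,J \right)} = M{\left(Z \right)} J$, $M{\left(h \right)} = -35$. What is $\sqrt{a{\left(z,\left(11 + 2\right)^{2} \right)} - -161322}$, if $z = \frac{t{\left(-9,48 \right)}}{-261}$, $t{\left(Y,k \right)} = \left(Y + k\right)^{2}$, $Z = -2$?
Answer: $149 \sqrt{7} \approx 394.22$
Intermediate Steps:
$z = - \frac{169}{29}$ ($z = \frac{\left(-9 + 48\right)^{2}}{-261} = 39^{2} \left(- \frac{1}{261}\right) = 1521 \left(- \frac{1}{261}\right) = - \frac{169}{29} \approx -5.8276$)
$a{\left(O,J \right)} = - 35 J$
$\sqrt{a{\left(z,\left(11 + 2\right)^{2} \right)} - -161322} = \sqrt{- 35 \left(11 + 2\right)^{2} - -161322} = \sqrt{- 35 \cdot 13^{2} + 161322} = \sqrt{\left(-35\right) 169 + 161322} = \sqrt{-5915 + 161322} = \sqrt{155407} = 149 \sqrt{7}$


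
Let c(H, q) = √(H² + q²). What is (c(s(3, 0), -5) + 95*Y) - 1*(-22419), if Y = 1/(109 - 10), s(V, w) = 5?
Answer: 2219576/99 + 5*√2 ≈ 22427.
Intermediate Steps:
Y = 1/99 ≈ 0.010101
(c(s(3, 0), -5) + 95*Y) - 1*(-22419) = (√(5² + (-5)²) + 95*(1/99)) - 1*(-22419) = (√(25 + 25) + 95/99) + 22419 = (√50 + 95/99) + 22419 = (5*√2 + 95/99) + 22419 = (95/99 + 5*√2) + 22419 = 2219576/99 + 5*√2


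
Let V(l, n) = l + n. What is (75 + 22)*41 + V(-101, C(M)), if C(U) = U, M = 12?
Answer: 3888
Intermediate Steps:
(75 + 22)*41 + V(-101, C(M)) = (75 + 22)*41 + (-101 + 12) = 97*41 - 89 = 3977 - 89 = 3888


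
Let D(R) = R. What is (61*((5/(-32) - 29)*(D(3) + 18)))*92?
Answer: -27488979/8 ≈ -3.4361e+6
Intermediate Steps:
(61*((5/(-32) - 29)*(D(3) + 18)))*92 = (61*((5/(-32) - 29)*(3 + 18)))*92 = (61*((5*(-1/32) - 29)*21))*92 = (61*((-5/32 - 29)*21))*92 = (61*(-933/32*21))*92 = (61*(-19593/32))*92 = -1195173/32*92 = -27488979/8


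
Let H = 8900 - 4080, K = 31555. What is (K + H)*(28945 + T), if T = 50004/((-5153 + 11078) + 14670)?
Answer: 1445717776575/1373 ≈ 1.0530e+9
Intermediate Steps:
T = 16668/6865 (T = 50004/(5925 + 14670) = 50004/20595 = 50004*(1/20595) = 16668/6865 ≈ 2.4280)
H = 4820
(K + H)*(28945 + T) = (31555 + 4820)*(28945 + 16668/6865) = 36375*(198724093/6865) = 1445717776575/1373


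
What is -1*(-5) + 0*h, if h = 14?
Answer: 5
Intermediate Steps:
-1*(-5) + 0*h = -1*(-5) + 0*14 = 5 + 0 = 5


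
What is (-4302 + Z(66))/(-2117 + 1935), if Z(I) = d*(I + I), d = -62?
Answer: 6243/91 ≈ 68.604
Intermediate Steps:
Z(I) = -124*I (Z(I) = -62*(I + I) = -124*I)
(-4302 + Z(66))/(-2117 + 1935) = (-4302 - 124*66)/(-2117 + 1935) = (-4302 - 8184)/(-182) = -12486*(-1/182) = 6243/91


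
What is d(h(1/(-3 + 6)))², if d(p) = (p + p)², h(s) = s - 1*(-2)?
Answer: 38416/81 ≈ 474.27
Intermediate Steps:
h(s) = 2 + s (h(s) = s + 2 = 2 + s)
d(p) = 4*p² (d(p) = (2*p)² = 4*p²)
d(h(1/(-3 + 6)))² = (4*(2 + 1/(-3 + 6))²)² = (4*(2 + 1/3)²)² = (4*(2 + ⅓)²)² = (4*(7/3)²)² = (4*(49/9))² = (196/9)² = 38416/81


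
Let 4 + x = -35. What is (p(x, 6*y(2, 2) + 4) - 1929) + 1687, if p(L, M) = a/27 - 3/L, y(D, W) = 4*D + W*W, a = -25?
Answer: -85240/351 ≈ -242.85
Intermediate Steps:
x = -39 (x = -4 - 35 = -39)
y(D, W) = W**2 + 4*D (y(D, W) = 4*D + W**2 = W**2 + 4*D)
p(L, M) = -25/27 - 3/L
(p(x, 6*y(2, 2) + 4) - 1929) + 1687 = ((-25/27 - 3/(-39)) - 1929) + 1687 = ((-25/27 - 3*(-1/39)) - 1929) + 1687 = ((-25/27 + 1/13) - 1929) + 1687 = (-298/351 - 1929) + 1687 = -677377/351 + 1687 = -85240/351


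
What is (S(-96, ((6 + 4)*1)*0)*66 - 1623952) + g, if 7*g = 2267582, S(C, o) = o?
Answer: -9100082/7 ≈ -1.3000e+6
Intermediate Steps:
g = 2267582/7 (g = (⅐)*2267582 = 2267582/7 ≈ 3.2394e+5)
(S(-96, ((6 + 4)*1)*0)*66 - 1623952) + g = ((((6 + 4)*1)*0)*66 - 1623952) + 2267582/7 = (((10*1)*0)*66 - 1623952) + 2267582/7 = ((10*0)*66 - 1623952) + 2267582/7 = (0*66 - 1623952) + 2267582/7 = (0 - 1623952) + 2267582/7 = -1623952 + 2267582/7 = -9100082/7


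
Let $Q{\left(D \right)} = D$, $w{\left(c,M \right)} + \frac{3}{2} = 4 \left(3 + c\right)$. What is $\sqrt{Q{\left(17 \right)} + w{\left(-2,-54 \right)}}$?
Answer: $\frac{\sqrt{78}}{2} \approx 4.4159$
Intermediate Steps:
$w{\left(c,M \right)} = \frac{21}{2} + 4 c$ ($w{\left(c,M \right)} = - \frac{3}{2} + 4 \left(3 + c\right) = - \frac{3}{2} + \left(12 + 4 c\right) = \frac{21}{2} + 4 c$)
$\sqrt{Q{\left(17 \right)} + w{\left(-2,-54 \right)}} = \sqrt{17 + \left(\frac{21}{2} + 4 \left(-2\right)\right)} = \sqrt{17 + \left(\frac{21}{2} - 8\right)} = \sqrt{17 + \frac{5}{2}} = \sqrt{\frac{39}{2}} = \frac{\sqrt{78}}{2}$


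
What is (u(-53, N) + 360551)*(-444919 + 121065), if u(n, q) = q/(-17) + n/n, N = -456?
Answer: -1985173203360/17 ≈ -1.1677e+11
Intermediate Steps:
u(n, q) = 1 - q/17 (u(n, q) = q*(-1/17) + 1 = -q/17 + 1 = 1 - q/17)
(u(-53, N) + 360551)*(-444919 + 121065) = ((1 - 1/17*(-456)) + 360551)*(-444919 + 121065) = ((1 + 456/17) + 360551)*(-323854) = (473/17 + 360551)*(-323854) = (6129840/17)*(-323854) = -1985173203360/17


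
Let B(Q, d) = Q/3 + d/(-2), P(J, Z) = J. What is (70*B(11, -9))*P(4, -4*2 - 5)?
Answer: 6860/3 ≈ 2286.7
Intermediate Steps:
B(Q, d) = -d/2 + Q/3 (B(Q, d) = Q*(⅓) + d*(-½) = Q/3 - d/2 = -d/2 + Q/3)
(70*B(11, -9))*P(4, -4*2 - 5) = (70*(-½*(-9) + (⅓)*11))*4 = (70*(9/2 + 11/3))*4 = (70*(49/6))*4 = (1715/3)*4 = 6860/3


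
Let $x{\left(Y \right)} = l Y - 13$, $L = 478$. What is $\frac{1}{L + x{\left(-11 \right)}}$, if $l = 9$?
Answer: $\frac{1}{366} \approx 0.0027322$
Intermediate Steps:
$x{\left(Y \right)} = -13 + 9 Y$ ($x{\left(Y \right)} = 9 Y - 13 = -13 + 9 Y$)
$\frac{1}{L + x{\left(-11 \right)}} = \frac{1}{478 + \left(-13 + 9 \left(-11\right)\right)} = \frac{1}{478 - 112} = \frac{1}{366}$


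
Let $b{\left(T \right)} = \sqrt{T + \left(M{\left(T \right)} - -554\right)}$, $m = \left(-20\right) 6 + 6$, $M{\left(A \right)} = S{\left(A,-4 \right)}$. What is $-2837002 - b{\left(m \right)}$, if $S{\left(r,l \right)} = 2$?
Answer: $-2837002 - \sqrt{442} \approx -2.837 \cdot 10^{6}$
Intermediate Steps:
$M{\left(A \right)} = 2$
$m = -114$ ($m = -120 + 6 = -114$)
$b{\left(T \right)} = \sqrt{556 + T}$ ($b{\left(T \right)} = \sqrt{T + \left(2 - -554\right)} = \sqrt{T + \left(2 + 554\right)} = \sqrt{T + 556} = \sqrt{556 + T}$)
$-2837002 - b{\left(m \right)} = -2837002 - \sqrt{556 - 114} = -2837002 - \sqrt{442}$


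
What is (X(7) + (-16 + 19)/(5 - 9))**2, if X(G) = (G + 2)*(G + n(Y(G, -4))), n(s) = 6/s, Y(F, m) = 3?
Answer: 103041/16 ≈ 6440.1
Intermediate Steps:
X(G) = (2 + G)**2 (X(G) = (G + 2)*(G + 6/3) = (2 + G)*(G + 6*(1/3)) = (2 + G)*(G + 2) = (2 + G)*(2 + G) = (2 + G)**2)
(X(7) + (-16 + 19)/(5 - 9))**2 = ((4 + 7**2 + 4*7) + (-16 + 19)/(5 - 9))**2 = ((4 + 49 + 28) + 3/(-4))**2 = (81 + 3*(-1/4))**2 = (81 - 3/4)**2 = (321/4)**2 = 103041/16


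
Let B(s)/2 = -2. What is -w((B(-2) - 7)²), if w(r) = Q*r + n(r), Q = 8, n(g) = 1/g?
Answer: -117129/121 ≈ -968.01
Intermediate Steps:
n(g) = 1/g
B(s) = -4 (B(s) = 2*(-2) = -4)
w(r) = 1/r + 8*r (w(r) = 8*r + 1/r = 1/r + 8*r)
-w((B(-2) - 7)²) = -(1/((-4 - 7)²) + 8*(-4 - 7)²) = -(1/((-11)²) + 8*(-11)²) = -(1/121 + 8*121) = -(1/121 + 968) = -1*117129/121 = -117129/121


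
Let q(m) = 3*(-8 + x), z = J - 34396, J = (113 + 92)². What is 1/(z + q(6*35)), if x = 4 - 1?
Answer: 1/7614 ≈ 0.00013134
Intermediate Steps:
J = 42025 (J = 205² = 42025)
x = 3
z = 7629 (z = 42025 - 34396 = 7629)
q(m) = -15 (q(m) = 3*(-8 + 3) = 3*(-5) = -15)
1/(z + q(6*35)) = 1/(7629 - 15) = 1/7614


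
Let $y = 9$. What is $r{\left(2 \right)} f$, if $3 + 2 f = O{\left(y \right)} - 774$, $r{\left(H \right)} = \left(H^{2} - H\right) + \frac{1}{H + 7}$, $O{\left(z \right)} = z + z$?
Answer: $- \frac{4807}{6} \approx -801.17$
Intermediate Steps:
$O{\left(z \right)} = 2 z$
$r{\left(H \right)} = H^{2} + \frac{1}{7 + H} - H$ ($r{\left(H \right)} = \left(H^{2} - H\right) + \frac{1}{7 + H} = H^{2} + \frac{1}{7 + H} - H$)
$f = - \frac{759}{2}$ ($f = - \frac{3}{2} + \frac{2 \cdot 9 - 774}{2} = - \frac{3}{2} + \frac{18 - 774}{2} = - \frac{3}{2} + \frac{1}{2} \left(-756\right) = - \frac{3}{2} - 378 = - \frac{759}{2} \approx -379.5$)
$r{\left(2 \right)} f = \frac{1 + 2^{3} - 14 + 6 \cdot 2^{2}}{7 + 2} \left(- \frac{759}{2}\right) = \frac{1 + 8 - 14 + 6 \cdot 4}{9} \left(- \frac{759}{2}\right) = \frac{1 + 8 - 14 + 24}{9} \left(- \frac{759}{2}\right) = \frac{1}{9} \cdot 19 \left(- \frac{759}{2}\right) = \frac{19}{9} \left(- \frac{759}{2}\right) = - \frac{4807}{6}$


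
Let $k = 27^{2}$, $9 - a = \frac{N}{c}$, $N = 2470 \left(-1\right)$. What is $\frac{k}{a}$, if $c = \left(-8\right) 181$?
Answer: $\frac{527796}{5281} \approx 99.942$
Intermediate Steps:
$c = -1448$
$N = -2470$
$a = \frac{5281}{724}$ ($a = 9 - - \frac{2470}{-1448} = 9 - \left(-2470\right) \left(- \frac{1}{1448}\right) = 9 - \frac{1235}{724} = \frac{5281}{724} \approx 7.2942$)
$k = 729$
$\frac{k}{a} = \frac{729}{\frac{5281}{724}} = 729 \cdot \frac{724}{5281} = \frac{527796}{5281}$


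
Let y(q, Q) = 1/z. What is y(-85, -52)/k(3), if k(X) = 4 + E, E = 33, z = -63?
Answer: -1/2331 ≈ -0.00042900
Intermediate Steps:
y(q, Q) = -1/63 (y(q, Q) = 1/(-63) = -1/63)
k(X) = 37 (k(X) = 4 + 33 = 37)
y(-85, -52)/k(3) = -1/63/37 = -1/63*1/37 = -1/2331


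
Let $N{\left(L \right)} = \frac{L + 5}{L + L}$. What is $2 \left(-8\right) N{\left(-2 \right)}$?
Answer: $12$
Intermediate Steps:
$N{\left(L \right)} = \frac{5 + L}{2 L}$
$2 \left(-8\right) N{\left(-2 \right)} = 2 \left(-8\right) \frac{5 - 2}{2 \left(-2\right)} = - 16 \cdot \frac{1}{2} \left(- \frac{1}{2}\right) 3 = \left(-16\right) \left(- \frac{3}{4}\right) = 12$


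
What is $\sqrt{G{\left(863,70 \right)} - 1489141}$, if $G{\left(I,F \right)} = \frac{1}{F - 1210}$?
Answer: $\frac{i \sqrt{483821911185}}{570} \approx 1220.3 i$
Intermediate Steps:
$G{\left(I,F \right)} = \frac{1}{-1210 + F}$
$\sqrt{G{\left(863,70 \right)} - 1489141} = \sqrt{\frac{1}{-1210 + 70} - 1489141} = \sqrt{\frac{1}{-1140} - 1489141} = \sqrt{- \frac{1}{1140} - 1489141} = \sqrt{- \frac{1697620741}{1140}} = \frac{i \sqrt{483821911185}}{570}$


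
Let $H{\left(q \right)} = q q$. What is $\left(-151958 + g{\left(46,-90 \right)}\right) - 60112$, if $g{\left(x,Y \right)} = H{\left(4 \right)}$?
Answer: $-212054$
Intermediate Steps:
$H{\left(q \right)} = q^{2}$
$g{\left(x,Y \right)} = 16$ ($g{\left(x,Y \right)} = 4^{2} = 16$)
$\left(-151958 + g{\left(46,-90 \right)}\right) - 60112 = \left(-151958 + 16\right) - 60112 = -151942 - 60112 = -212054$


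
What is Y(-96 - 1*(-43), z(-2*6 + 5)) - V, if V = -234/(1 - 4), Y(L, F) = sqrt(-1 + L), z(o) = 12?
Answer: -78 + 3*I*sqrt(6) ≈ -78.0 + 7.3485*I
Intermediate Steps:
V = 78 (V = -234/(-3) = -234*(-1/3) = 78)
Y(-96 - 1*(-43), z(-2*6 + 5)) - V = sqrt(-1 + (-96 - 1*(-43))) - 1*78 = sqrt(-1 + (-96 + 43)) - 78 = sqrt(-1 - 53) - 78 = sqrt(-54) - 78 = 3*I*sqrt(6) - 78 = -78 + 3*I*sqrt(6)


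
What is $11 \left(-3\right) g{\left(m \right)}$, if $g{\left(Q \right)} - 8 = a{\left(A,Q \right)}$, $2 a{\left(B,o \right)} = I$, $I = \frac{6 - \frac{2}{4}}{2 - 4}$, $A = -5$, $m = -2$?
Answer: $- \frac{1749}{8} \approx -218.63$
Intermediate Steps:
$I = - \frac{11}{4}$ ($I = \frac{6 - \frac{1}{2}}{-2} = \left(6 - \frac{1}{2}\right) \left(- \frac{1}{2}\right) = \frac{11}{2} \left(- \frac{1}{2}\right) = - \frac{11}{4} \approx -2.75$)
$a{\left(B,o \right)} = - \frac{11}{8}$ ($a{\left(B,o \right)} = \frac{1}{2} \left(- \frac{11}{4}\right) = - \frac{11}{8}$)
$g{\left(Q \right)} = \frac{53}{8}$ ($g{\left(Q \right)} = 8 - \frac{11}{8} = \frac{53}{8}$)
$11 \left(-3\right) g{\left(m \right)} = 11 \left(-3\right) \frac{53}{8} = \left(-33\right) \frac{53}{8} = - \frac{1749}{8}$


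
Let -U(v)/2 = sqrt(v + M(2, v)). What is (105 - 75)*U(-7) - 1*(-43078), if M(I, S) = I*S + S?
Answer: 43078 - 120*I*sqrt(7) ≈ 43078.0 - 317.49*I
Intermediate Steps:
M(I, S) = S + I*S
U(v) = -4*sqrt(v) (U(v) = -2*sqrt(v + v*(1 + 2)) = -2*sqrt(v + v*3) = -2*sqrt(v + 3*v) = -2*2*sqrt(v) = -4*sqrt(v))
(105 - 75)*U(-7) - 1*(-43078) = (105 - 75)*(-4*I*sqrt(7)) - 1*(-43078) = 30*(-4*I*sqrt(7)) + 43078 = -120*I*sqrt(7) + 43078 = 43078 - 120*I*sqrt(7)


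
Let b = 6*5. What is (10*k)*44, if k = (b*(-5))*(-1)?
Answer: 66000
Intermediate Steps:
b = 30
k = 150 (k = (30*(-5))*(-1) = -150*(-1) = 150)
(10*k)*44 = (10*150)*44 = 1500*44 = 66000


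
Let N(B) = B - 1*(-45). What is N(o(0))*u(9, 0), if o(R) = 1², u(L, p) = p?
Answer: 0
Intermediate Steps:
o(R) = 1
N(B) = 45 + B (N(B) = B + 45 = 45 + B)
N(o(0))*u(9, 0) = (45 + 1)*0 = 46*0 = 0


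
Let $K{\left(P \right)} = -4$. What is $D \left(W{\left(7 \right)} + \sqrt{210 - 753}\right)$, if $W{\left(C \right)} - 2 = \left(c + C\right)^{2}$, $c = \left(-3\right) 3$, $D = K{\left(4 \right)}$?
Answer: $-24 - 4 i \sqrt{543} \approx -24.0 - 93.209 i$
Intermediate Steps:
$D = -4$
$c = -9$
$W{\left(C \right)} = 2 + \left(-9 + C\right)^{2}$
$D \left(W{\left(7 \right)} + \sqrt{210 - 753}\right) = - 4 \left(\left(2 + \left(-9 + 7\right)^{2}\right) + \sqrt{210 - 753}\right) = - 4 \left(\left(2 + \left(-2\right)^{2}\right) + \sqrt{-543}\right) = - 4 \left(\left(2 + 4\right) + i \sqrt{543}\right) = - 4 \left(6 + i \sqrt{543}\right) = -24 - 4 i \sqrt{543}$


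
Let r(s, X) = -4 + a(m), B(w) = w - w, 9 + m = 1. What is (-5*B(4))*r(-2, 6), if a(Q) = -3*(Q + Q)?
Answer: 0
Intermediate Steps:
m = -8 (m = -9 + 1 = -8)
a(Q) = -6*Q
B(w) = 0
r(s, X) = 44 (r(s, X) = -4 - 6*(-8) = -4 + 48 = 44)
(-5*B(4))*r(-2, 6) = -5*0*44 = 0*44 = 0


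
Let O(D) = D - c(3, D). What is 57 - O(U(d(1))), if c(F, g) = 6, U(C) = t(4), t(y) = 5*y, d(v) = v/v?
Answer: 43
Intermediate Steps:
d(v) = 1
U(C) = 20 (U(C) = 5*4 = 20)
O(D) = -6 + D (O(D) = D - 1*6 = D - 6 = -6 + D)
57 - O(U(d(1))) = 57 - (-6 + 20) = 57 - 1*14 = 57 - 14 = 43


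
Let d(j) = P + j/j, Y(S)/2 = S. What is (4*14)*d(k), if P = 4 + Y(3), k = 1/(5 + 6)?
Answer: 616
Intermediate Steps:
Y(S) = 2*S
k = 1/11 ≈ 0.090909
P = 10 (P = 4 + 2*3 = 4 + 6 = 10)
d(j) = 11 (d(j) = 10 + j/j = 10 + 1 = 11)
(4*14)*d(k) = (4*14)*11 = 56*11 = 616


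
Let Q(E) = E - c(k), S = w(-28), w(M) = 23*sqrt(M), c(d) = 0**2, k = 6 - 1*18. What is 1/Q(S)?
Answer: -I*sqrt(7)/322 ≈ -0.0082166*I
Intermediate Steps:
k = -12 (k = 6 - 18 = -12)
c(d) = 0
S = 46*I*sqrt(7) (S = 23*sqrt(-28) = 23*(2*I*sqrt(7)) = 46*I*sqrt(7) ≈ 121.7*I)
Q(E) = E (Q(E) = E - 1*0 = E + 0 = E)
1/Q(S) = 1/(46*I*sqrt(7)) = -I*sqrt(7)/322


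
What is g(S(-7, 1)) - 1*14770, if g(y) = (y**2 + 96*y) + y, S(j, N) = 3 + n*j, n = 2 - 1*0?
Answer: -15716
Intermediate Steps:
n = 2 (n = 2 + 0 = 2)
S(j, N) = 3 + 2*j
g(y) = y**2 + 97*y
g(S(-7, 1)) - 1*14770 = (3 + 2*(-7))*(97 + (3 + 2*(-7))) - 1*14770 = (3 - 14)*(97 + (3 - 14)) - 14770 = -11*(97 - 11) - 14770 = -11*86 - 14770 = -946 - 14770 = -15716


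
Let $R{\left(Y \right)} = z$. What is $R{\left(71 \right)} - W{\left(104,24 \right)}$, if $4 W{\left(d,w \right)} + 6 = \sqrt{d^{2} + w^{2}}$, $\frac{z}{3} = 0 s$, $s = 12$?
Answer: $\frac{3}{2} - 2 \sqrt{178} \approx -25.183$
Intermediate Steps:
$z = 0$ ($z = 3 \cdot 0 \cdot 12 = 3 \cdot 0 = 0$)
$W{\left(d,w \right)} = - \frac{3}{2} + \frac{\sqrt{d^{2} + w^{2}}}{4}$
$R{\left(Y \right)} = 0$
$R{\left(71 \right)} - W{\left(104,24 \right)} = 0 - \left(- \frac{3}{2} + \frac{\sqrt{104^{2} + 24^{2}}}{4}\right) = 0 - \left(- \frac{3}{2} + \frac{\sqrt{10816 + 576}}{4}\right) = 0 - \left(- \frac{3}{2} + \frac{\sqrt{11392}}{4}\right) = 0 - \left(- \frac{3}{2} + \frac{8 \sqrt{178}}{4}\right) = 0 - \left(- \frac{3}{2} + 2 \sqrt{178}\right) = 0 + \left(\frac{3}{2} - 2 \sqrt{178}\right) = \frac{3}{2} - 2 \sqrt{178}$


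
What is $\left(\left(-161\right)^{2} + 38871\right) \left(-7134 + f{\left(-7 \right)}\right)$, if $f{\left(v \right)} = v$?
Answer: $-462679672$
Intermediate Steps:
$\left(\left(-161\right)^{2} + 38871\right) \left(-7134 + f{\left(-7 \right)}\right) = \left(\left(-161\right)^{2} + 38871\right) \left(-7134 - 7\right) = \left(25921 + 38871\right) \left(-7141\right) = 64792 \left(-7141\right) = -462679672$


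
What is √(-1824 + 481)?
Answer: I*√1343 ≈ 36.647*I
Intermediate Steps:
√(-1824 + 481) = √(-1343) = I*√1343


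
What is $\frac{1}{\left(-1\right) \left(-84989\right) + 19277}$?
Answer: $\frac{1}{104266} \approx 9.5908 \cdot 10^{-6}$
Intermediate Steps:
$\frac{1}{\left(-1\right) \left(-84989\right) + 19277} = \frac{1}{84989 + 19277} = \frac{1}{104266}$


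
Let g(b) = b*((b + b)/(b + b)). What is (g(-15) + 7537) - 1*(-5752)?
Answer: 13274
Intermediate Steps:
g(b) = b (g(b) = b*((2*b)/((2*b))) = b*((2*b)*(1/(2*b))) = b*1 = b)
(g(-15) + 7537) - 1*(-5752) = (-15 + 7537) - 1*(-5752) = 7522 + 5752 = 13274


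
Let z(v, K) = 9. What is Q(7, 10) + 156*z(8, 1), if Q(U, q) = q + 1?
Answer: 1415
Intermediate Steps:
Q(U, q) = 1 + q
Q(7, 10) + 156*z(8, 1) = (1 + 10) + 156*9 = 11 + 1404 = 1415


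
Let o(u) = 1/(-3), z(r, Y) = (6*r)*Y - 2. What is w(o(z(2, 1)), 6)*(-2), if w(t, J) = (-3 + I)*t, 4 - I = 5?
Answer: -8/3 ≈ -2.6667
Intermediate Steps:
I = -1 (I = 4 - 1*5 = 4 - 5 = -1)
z(r, Y) = -2 + 6*Y*r (z(r, Y) = 6*Y*r - 2 = -2 + 6*Y*r)
o(u) = -⅓
w(t, J) = -4*t (w(t, J) = (-3 - 1)*t = -4*t)
w(o(z(2, 1)), 6)*(-2) = -4*(-⅓)*(-2) = (4/3)*(-2) = -8/3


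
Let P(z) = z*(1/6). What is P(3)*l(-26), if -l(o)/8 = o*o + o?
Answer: -2600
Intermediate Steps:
l(o) = -8*o - 8*o**2 (l(o) = -8*(o*o + o) = -8*(o**2 + o) = -8*(o + o**2) = -8*o - 8*o**2)
P(z) = z/6 (P(z) = z*(1*(1/6)) = z*(1/6) = z/6)
P(3)*l(-26) = ((1/6)*3)*(-8*(-26)*(1 - 26)) = (-8*(-26)*(-25))/2 = (1/2)*(-5200) = -2600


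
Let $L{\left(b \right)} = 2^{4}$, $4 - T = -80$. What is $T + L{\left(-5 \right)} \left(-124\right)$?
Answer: $-1900$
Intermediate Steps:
$T = 84$ ($T = 4 - -80 = 4 + 80 = 84$)
$L{\left(b \right)} = 16$
$T + L{\left(-5 \right)} \left(-124\right) = 84 + 16 \left(-124\right) = 84 - 1984 = -1900$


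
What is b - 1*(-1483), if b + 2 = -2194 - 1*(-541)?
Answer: -172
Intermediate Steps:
b = -1655 (b = -2 + (-2194 - 1*(-541)) = -2 + (-2194 + 541) = -2 - 1653 = -1655)
b - 1*(-1483) = -1655 - 1*(-1483) = -1655 + 1483 = -172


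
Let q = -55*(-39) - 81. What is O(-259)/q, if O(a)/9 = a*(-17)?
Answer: 13209/688 ≈ 19.199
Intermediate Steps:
q = 2064 (q = 2145 - 81 = 2064)
O(a) = -153*a (O(a) = 9*(a*(-17)) = 9*(-17*a) = -153*a)
O(-259)/q = -153*(-259)/2064 = 39627*(1/2064) = 13209/688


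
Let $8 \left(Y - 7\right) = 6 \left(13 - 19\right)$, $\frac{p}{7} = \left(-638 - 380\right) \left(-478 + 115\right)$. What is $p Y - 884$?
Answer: $6465961$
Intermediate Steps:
$p = 2586738$ ($p = 7 \left(-638 - 380\right) \left(-478 + 115\right) = 7 \left(\left(-1018\right) \left(-363\right)\right) = 7 \cdot 369534 = 2586738$)
$Y = \frac{5}{2}$ ($Y = 7 + \frac{6 \left(13 - 19\right)}{8} = 7 + \frac{6 \left(-6\right)}{8} = 7 + \frac{1}{8} \left(-36\right) = 7 - \frac{9}{2} = \frac{5}{2} \approx 2.5$)
$p Y - 884 = 2586738 \cdot \frac{5}{2} - 884 = 6466845 - 884 = 6465961$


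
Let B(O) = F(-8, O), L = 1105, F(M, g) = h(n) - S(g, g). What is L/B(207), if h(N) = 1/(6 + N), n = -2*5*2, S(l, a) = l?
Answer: -1190/223 ≈ -5.3363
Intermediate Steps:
n = -20 (n = -10*2 = -20)
F(M, g) = -1/14 - g (F(M, g) = 1/(6 - 20) - g = 1/(-14) - g = -1/14 - g)
B(O) = -1/14 - O
L/B(207) = 1105/(-1/14 - 1*207) = 1105/(-1/14 - 207) = 1105/(-2899/14) = 1105*(-14/2899) = -1190/223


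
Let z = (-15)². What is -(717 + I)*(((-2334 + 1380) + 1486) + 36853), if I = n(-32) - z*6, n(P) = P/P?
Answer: 23627320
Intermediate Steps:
z = 225
n(P) = 1
I = -1349 (I = 1 - 225*6 = 1 - 1*1350 = 1 - 1350 = -1349)
-(717 + I)*(((-2334 + 1380) + 1486) + 36853) = -(717 - 1349)*(((-2334 + 1380) + 1486) + 36853) = -(-632)*((-954 + 1486) + 36853) = -(-632)*(532 + 36853) = -(-632)*37385 = -1*(-23627320) = 23627320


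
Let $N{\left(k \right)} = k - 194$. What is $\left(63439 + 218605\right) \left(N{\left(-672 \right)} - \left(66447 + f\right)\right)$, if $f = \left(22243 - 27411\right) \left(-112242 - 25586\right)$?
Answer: $-200917545540348$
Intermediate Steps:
$N{\left(k \right)} = -194 + k$ ($N{\left(k \right)} = k - 194 = -194 + k$)
$f = 712295104$ ($f = \left(-5168\right) \left(-137828\right) = 712295104$)
$\left(63439 + 218605\right) \left(N{\left(-672 \right)} - \left(66447 + f\right)\right) = \left(63439 + 218605\right) \left(\left(-194 - 672\right) - 712361551\right) = 282044 \left(-866 - 712361551\right) = 282044 \left(-712362417\right) = -200917545540348$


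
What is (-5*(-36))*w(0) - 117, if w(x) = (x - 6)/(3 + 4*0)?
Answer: -477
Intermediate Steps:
w(x) = -2 + x/3 (w(x) = (-6 + x)/(3 + 0) = (-6 + x)/3 = (-6 + x)*(⅓) = -2 + x/3)
(-5*(-36))*w(0) - 117 = (-5*(-36))*(-2 + (⅓)*0) - 117 = 180*(-2 + 0) - 117 = 180*(-2) - 117 = -360 - 117 = -477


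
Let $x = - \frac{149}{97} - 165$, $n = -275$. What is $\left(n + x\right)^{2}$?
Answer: $\frac{1834323241}{9409} \approx 1.9495 \cdot 10^{5}$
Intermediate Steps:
$x = - \frac{16154}{97}$ ($x = \left(-149\right) \frac{1}{97} - 165 = - \frac{149}{97} - 165 = - \frac{16154}{97} \approx -166.54$)
$\left(n + x\right)^{2} = \left(-275 - \frac{16154}{97}\right)^{2} = \left(- \frac{42829}{97}\right)^{2} = \frac{1834323241}{9409}$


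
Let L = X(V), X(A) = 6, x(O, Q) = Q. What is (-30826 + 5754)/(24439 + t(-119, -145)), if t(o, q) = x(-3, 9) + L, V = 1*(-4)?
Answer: -12536/12227 ≈ -1.0253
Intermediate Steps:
V = -4
L = 6
t(o, q) = 15 (t(o, q) = 9 + 6 = 15)
(-30826 + 5754)/(24439 + t(-119, -145)) = (-30826 + 5754)/(24439 + 15) = -25072/24454 = -25072*1/24454 = -12536/12227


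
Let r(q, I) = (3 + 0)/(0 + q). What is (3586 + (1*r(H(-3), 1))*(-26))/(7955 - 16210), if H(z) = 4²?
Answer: -28649/66040 ≈ -0.43381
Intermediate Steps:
H(z) = 16
r(q, I) = 3/q
(3586 + (1*r(H(-3), 1))*(-26))/(7955 - 16210) = (3586 + (1*(3/16))*(-26))/(7955 - 16210) = (3586 + (1*(3*(1/16)))*(-26))/(-8255) = (3586 + (1*(3/16))*(-26))*(-1/8255) = (3586 + (3/16)*(-26))*(-1/8255) = (3586 - 39/8)*(-1/8255) = (28649/8)*(-1/8255) = -28649/66040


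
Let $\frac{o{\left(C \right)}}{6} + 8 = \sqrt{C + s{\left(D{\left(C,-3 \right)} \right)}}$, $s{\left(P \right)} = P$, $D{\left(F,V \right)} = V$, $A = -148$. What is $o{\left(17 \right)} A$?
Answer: $7104 - 888 \sqrt{14} \approx 3781.4$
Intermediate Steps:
$o{\left(C \right)} = -48 + 6 \sqrt{-3 + C}$ ($o{\left(C \right)} = -48 + 6 \sqrt{C - 3} = -48 + 6 \sqrt{-3 + C}$)
$o{\left(17 \right)} A = \left(-48 + 6 \sqrt{-3 + 17}\right) \left(-148\right) = \left(-48 + 6 \sqrt{14}\right) \left(-148\right) = 7104 - 888 \sqrt{14}$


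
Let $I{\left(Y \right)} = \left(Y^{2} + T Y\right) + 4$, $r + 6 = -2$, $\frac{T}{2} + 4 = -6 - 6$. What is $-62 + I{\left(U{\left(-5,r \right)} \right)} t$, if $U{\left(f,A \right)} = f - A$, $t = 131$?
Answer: $-10935$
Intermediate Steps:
$T = -32$ ($T = -8 + 2 \left(-6 - 6\right) = -8 + 2 \left(-12\right) = -8 - 24 = -32$)
$r = -8$ ($r = -6 - 2 = -8$)
$I{\left(Y \right)} = 4 + Y^{2} - 32 Y$ ($I{\left(Y \right)} = \left(Y^{2} - 32 Y\right) + 4 = 4 + Y^{2} - 32 Y$)
$-62 + I{\left(U{\left(-5,r \right)} \right)} t = -62 + \left(4 + \left(-5 - -8\right)^{2} - 32 \left(-5 - -8\right)\right) 131 = -62 + \left(4 + \left(-5 + 8\right)^{2} - 32 \left(-5 + 8\right)\right) 131 = -62 + \left(4 + 3^{2} - 96\right) 131 = -62 + \left(4 + 9 - 96\right) 131 = -62 - 10873 = -10935$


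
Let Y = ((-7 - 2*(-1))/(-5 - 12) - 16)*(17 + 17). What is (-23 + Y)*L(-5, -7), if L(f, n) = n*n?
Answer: -27293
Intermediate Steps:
L(f, n) = n²
Y = -534 (Y = ((-7 + 2)/(-17) - 16)*34 = (-5*(-1/17) - 16)*34 = (5/17 - 16)*34 = -267/17*34 = -534)
(-23 + Y)*L(-5, -7) = (-23 - 534)*(-7)² = -557*49 = -27293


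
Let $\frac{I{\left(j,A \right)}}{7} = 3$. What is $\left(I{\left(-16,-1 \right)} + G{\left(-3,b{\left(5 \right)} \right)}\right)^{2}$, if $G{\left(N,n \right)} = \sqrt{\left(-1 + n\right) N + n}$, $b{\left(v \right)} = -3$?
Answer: $576$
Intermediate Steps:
$I{\left(j,A \right)} = 21$ ($I{\left(j,A \right)} = 7 \cdot 3 = 21$)
$G{\left(N,n \right)} = \sqrt{n + N \left(-1 + n\right)}$ ($G{\left(N,n \right)} = \sqrt{N \left(-1 + n\right) + n} = \sqrt{n + N \left(-1 + n\right)}$)
$\left(I{\left(-16,-1 \right)} + G{\left(-3,b{\left(5 \right)} \right)}\right)^{2} = \left(21 + \sqrt{-3 - -3 - -9}\right)^{2} = \left(21 + \sqrt{-3 + 3 + 9}\right)^{2} = \left(21 + \sqrt{9}\right)^{2} = \left(21 + 3\right)^{2} = 24^{2} = 576$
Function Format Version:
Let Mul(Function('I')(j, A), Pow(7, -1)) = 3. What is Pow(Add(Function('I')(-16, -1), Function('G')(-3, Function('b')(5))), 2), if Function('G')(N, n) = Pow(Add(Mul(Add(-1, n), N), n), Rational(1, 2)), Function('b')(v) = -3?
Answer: 576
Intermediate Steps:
Function('I')(j, A) = 21 (Function('I')(j, A) = Mul(7, 3) = 21)
Function('G')(N, n) = Pow(Add(n, Mul(N, Add(-1, n))), Rational(1, 2)) (Function('G')(N, n) = Pow(Add(Mul(N, Add(-1, n)), n), Rational(1, 2)) = Pow(Add(n, Mul(N, Add(-1, n))), Rational(1, 2)))
Pow(Add(Function('I')(-16, -1), Function('G')(-3, Function('b')(5))), 2) = Pow(Add(21, Pow(Add(-3, Mul(-1, -3), Mul(-3, -3)), Rational(1, 2))), 2) = Pow(Add(21, Pow(Add(-3, 3, 9), Rational(1, 2))), 2) = Pow(Add(21, Pow(9, Rational(1, 2))), 2) = Pow(Add(21, 3), 2) = Pow(24, 2) = 576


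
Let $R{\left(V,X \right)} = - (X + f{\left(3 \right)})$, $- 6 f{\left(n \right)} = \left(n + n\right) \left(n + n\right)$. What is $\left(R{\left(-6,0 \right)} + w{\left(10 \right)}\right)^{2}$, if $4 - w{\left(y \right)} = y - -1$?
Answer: $1$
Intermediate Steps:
$f{\left(n \right)} = - \frac{2 n^{2}}{3}$ ($f{\left(n \right)} = - \frac{\left(n + n\right) \left(n + n\right)}{6} = - \frac{2 n 2 n}{6} = - \frac{4 n^{2}}{6} = - \frac{2 n^{2}}{3}$)
$R{\left(V,X \right)} = 6 - X$ ($R{\left(V,X \right)} = - (X - \frac{2 \cdot 3^{2}}{3}) = - (X - 6) = - (-6 + X) = 6 - X$)
$w{\left(y \right)} = 3 - y$ ($w{\left(y \right)} = 4 - \left(y - -1\right) = 4 - \left(y + 1\right) = 4 - \left(1 + y\right) = 3 - y$)
$\left(R{\left(-6,0 \right)} + w{\left(10 \right)}\right)^{2} = \left(\left(6 - 0\right) + \left(3 - 10\right)\right)^{2} = \left(\left(6 + 0\right) + \left(3 - 10\right)\right)^{2} = \left(6 - 7\right)^{2} = \left(-1\right)^{2} = 1$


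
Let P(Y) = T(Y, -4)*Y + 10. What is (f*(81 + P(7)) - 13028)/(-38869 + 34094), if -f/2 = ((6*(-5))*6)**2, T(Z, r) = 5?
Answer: 8177828/4775 ≈ 1712.6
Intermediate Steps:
P(Y) = 10 + 5*Y (P(Y) = 5*Y + 10 = 10 + 5*Y)
f = -64800 (f = -2*((6*(-5))*6)**2 = -2*(-30*6)**2 = -2*(-180)**2 = -2*32400 = -64800)
(f*(81 + P(7)) - 13028)/(-38869 + 34094) = (-64800*(81 + (10 + 5*7)) - 13028)/(-38869 + 34094) = (-64800*(81 + (10 + 35)) - 13028)/(-4775) = (-64800*(81 + 45) - 13028)*(-1/4775) = (-64800*126 - 13028)*(-1/4775) = (-8164800 - 13028)*(-1/4775) = -8177828*(-1/4775) = 8177828/4775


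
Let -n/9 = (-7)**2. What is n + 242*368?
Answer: 88615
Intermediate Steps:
n = -441 (n = -9*(-7)**2 = -9*49 = -441)
n + 242*368 = -441 + 242*368 = -441 + 89056 = 88615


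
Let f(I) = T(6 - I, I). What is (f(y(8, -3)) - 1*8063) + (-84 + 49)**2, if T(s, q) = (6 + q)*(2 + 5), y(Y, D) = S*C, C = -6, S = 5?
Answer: -7006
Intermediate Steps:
y(Y, D) = -30 (y(Y, D) = 5*(-6) = -30)
T(s, q) = 42 + 7*q (T(s, q) = (6 + q)*7 = 42 + 7*q)
f(I) = 42 + 7*I
(f(y(8, -3)) - 1*8063) + (-84 + 49)**2 = ((42 + 7*(-30)) - 1*8063) + (-84 + 49)**2 = ((42 - 210) - 8063) + (-35)**2 = (-168 - 8063) + 1225 = -8231 + 1225 = -7006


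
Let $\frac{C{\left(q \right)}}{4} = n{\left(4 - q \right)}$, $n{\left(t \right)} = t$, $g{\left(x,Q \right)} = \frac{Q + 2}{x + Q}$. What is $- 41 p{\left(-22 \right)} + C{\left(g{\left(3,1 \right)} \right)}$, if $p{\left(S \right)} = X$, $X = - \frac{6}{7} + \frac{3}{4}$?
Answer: $\frac{487}{28} \approx 17.393$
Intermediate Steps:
$g{\left(x,Q \right)} = \frac{2 + Q}{Q + x}$
$C{\left(q \right)} = 16 - 4 q$ ($C{\left(q \right)} = 4 \left(4 - q\right) = 16 - 4 q$)
$X = - \frac{3}{28}$ ($X = \left(-6\right) \frac{1}{7} + 3 \cdot \frac{1}{4} = - \frac{6}{7} + \frac{3}{4} = - \frac{3}{28} \approx -0.10714$)
$p{\left(S \right)} = - \frac{3}{28}$
$- 41 p{\left(-22 \right)} + C{\left(g{\left(3,1 \right)} \right)} = \left(-41\right) \left(- \frac{3}{28}\right) + \left(16 - 4 \frac{2 + 1}{1 + 3}\right) = \frac{123}{28} + \left(16 - 4 \cdot \frac{1}{4} \cdot 3\right) = \frac{123}{28} + \left(16 - 3\right) = \frac{123}{28} + 13 = \frac{487}{28}$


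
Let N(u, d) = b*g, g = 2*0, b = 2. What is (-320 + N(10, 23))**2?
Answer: 102400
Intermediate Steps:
g = 0
N(u, d) = 0 (N(u, d) = 2*0 = 0)
(-320 + N(10, 23))**2 = (-320 + 0)**2 = (-320)**2 = 102400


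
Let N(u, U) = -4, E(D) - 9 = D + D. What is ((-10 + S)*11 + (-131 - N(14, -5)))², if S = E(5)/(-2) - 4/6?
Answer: 4380649/36 ≈ 1.2168e+5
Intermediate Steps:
E(D) = 9 + 2*D (E(D) = 9 + (D + D) = 9 + 2*D)
S = -61/6 (S = (9 + 2*5)/(-2) - 4/6 = (9 + 10)*(-½) - 4*⅙ = 19*(-½) - ⅔ = -19/2 - ⅔ = -61/6 ≈ -10.167)
((-10 + S)*11 + (-131 - N(14, -5)))² = ((-10 - 61/6)*11 + (-131 - 1*(-4)))² = (-121/6*11 + (-131 + 4))² = (-1331/6 - 127)² = (-2093/6)² = 4380649/36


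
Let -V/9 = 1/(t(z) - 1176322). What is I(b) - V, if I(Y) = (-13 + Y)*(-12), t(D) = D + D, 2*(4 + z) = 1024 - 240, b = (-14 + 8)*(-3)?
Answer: -70532769/1175546 ≈ -60.000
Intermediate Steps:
b = 18 (b = -6*(-3) = 18)
z = 388 (z = -4 + (1024 - 240)/2 = -4 + (1/2)*784 = -4 + 392 = 388)
t(D) = 2*D
V = 9/1175546 (V = -9/(2*388 - 1176322) = -9/(776 - 1176322) = -9/(-1175546) = -9*(-1/1175546) = 9/1175546 ≈ 7.6560e-6)
I(Y) = 156 - 12*Y
I(b) - V = (156 - 12*18) - 1*9/1175546 = (156 - 216) - 9/1175546 = -60 - 9/1175546 = -70532769/1175546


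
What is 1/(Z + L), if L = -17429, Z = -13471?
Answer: -1/30900 ≈ -3.2362e-5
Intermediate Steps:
1/(Z + L) = 1/(-13471 - 17429) = 1/(-30900) = -1/30900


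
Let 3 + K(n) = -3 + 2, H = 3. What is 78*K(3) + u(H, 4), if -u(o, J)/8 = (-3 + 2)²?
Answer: -320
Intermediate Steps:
K(n) = -4 (K(n) = -3 + (-3 + 2) = -3 - 1 = -4)
u(o, J) = -8 (u(o, J) = -8*(-3 + 2)² = -8*(-1)² = -8*1 = -8)
78*K(3) + u(H, 4) = 78*(-4) - 8 = -312 - 8 = -320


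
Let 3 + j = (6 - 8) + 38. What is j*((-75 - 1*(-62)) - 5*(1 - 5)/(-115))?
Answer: -9999/23 ≈ -434.74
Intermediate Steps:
j = 33 (j = -3 + ((6 - 8) + 38) = -3 + (-2 + 38) = -3 + 36 = 33)
j*((-75 - 1*(-62)) - 5*(1 - 5)/(-115)) = 33*((-75 - 1*(-62)) - 5*(1 - 5)/(-115)) = 33*((-75 + 62) - 5*(-4)*(-1/115)) = 33*(-13 + 20*(-1/115)) = 33*(-13 - 4/23) = 33*(-303/23) = -9999/23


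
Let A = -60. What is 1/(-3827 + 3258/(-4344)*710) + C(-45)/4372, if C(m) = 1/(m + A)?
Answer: -254141/99807080772 ≈ -2.5463e-6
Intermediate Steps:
C(m) = 1/(-60 + m) (C(m) = 1/(m - 60) = 1/(-60 + m))
1/(-3827 + 3258/(-4344)*710) + C(-45)/4372 = 1/(-3827 + 3258/(-4344)*710) + 1/(-60 - 45*4372) = (1/710)/(-3827 + 3258*(-1/4344)) + (1/4372)/(-105) = (1/710)/(-3827 - ¾) - 1/105*1/4372 = (1/710)/(-15311/4) - 1/459060 = -4/15311*1/710 - 1/459060 = -2/5435405 - 1/459060 = -254141/99807080772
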